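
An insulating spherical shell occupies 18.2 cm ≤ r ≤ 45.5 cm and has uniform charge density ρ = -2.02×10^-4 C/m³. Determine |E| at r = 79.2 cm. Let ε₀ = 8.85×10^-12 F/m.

Use a concentric Gaussian sphere at r = 79.2 cm (r > 45.5 cm, enclosing the whole shell).
Q_enc = ρ·(4π/3)(b³ − a³) = (-2.02×10^-4)·(4π/3)·((0.455)³ − (0.182)³) = -7.46×10^-5 C.
Gauss's law: E·4πr² = Q_enc/ε₀.
E = |Q_enc|/(4πε₀r²) = (7.46e-5)/(4π·8.85×10^-12·(0.792)²) = 1.07×10^6 N/C.

E = 1.07×10^6 V/m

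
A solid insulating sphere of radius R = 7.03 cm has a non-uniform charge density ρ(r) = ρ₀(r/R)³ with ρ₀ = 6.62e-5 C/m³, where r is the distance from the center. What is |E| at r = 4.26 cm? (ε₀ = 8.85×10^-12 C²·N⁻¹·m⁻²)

|E| = 1.18e4 N/C

By spherical symmetry E is radial; choose a Gaussian sphere of radius r = 4.26 cm (r < R).
Q_enc = ∫₀^r ρ(r')·4πr'² dr' = (4πρ₀/R³) ∫₀^r r'^5 dr' = 4πρ₀ r^6/(6·R³) = 2.385×10^-9 C.
Since E is radial and uniform over the Gaussian sphere, Φ = E·4πr² = Q_enc/ε₀.
E = |Q_enc|/(4πε₀r²) = (2.385×10^-9)/(4π·8.85×10^-12·(0.0426)²) = 1.18×10^4 N/C.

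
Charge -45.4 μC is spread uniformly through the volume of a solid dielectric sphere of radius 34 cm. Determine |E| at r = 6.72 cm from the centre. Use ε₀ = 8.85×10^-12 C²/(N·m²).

Use a concentric Gaussian sphere at r = 6.72 cm (r < R).
For a uniform sphere the enclosed fraction is (r/R)³, so Q_enc = (-45.4 μC)(0.0672/0.34)³ = -3.505e-7 C.
Gauss's law: E·4πr² = Q_enc/ε₀.
E = |Q_enc|/(4πε₀r²) = (3.505×10^-7)/(4π·8.85×10^-12·(0.0672)²) = 6.98e5 N/C.

|E| = 6.98×10^5 N/C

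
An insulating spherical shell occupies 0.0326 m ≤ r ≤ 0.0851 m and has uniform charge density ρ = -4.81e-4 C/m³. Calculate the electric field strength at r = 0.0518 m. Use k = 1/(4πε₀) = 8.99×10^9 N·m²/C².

|E| ≈ 7.04×10^5 N/C

Use a concentric Gaussian sphere at r = 0.0518 m (within the shell material, 0.0326 m < r < 0.0851 m).
Enclosed charge is the volume from a to r: Q_enc = (4π/3)ρ(r³ − a³) = -2.102×10^-7 C.
By Gauss's law, ∮E·dA = E·4πr² = Q_enc/ε₀.
E = k|Q_enc|/r² = (8.99×10^9)(2.102×10^-7)/(0.0518)² = 7.04×10^5 N/C.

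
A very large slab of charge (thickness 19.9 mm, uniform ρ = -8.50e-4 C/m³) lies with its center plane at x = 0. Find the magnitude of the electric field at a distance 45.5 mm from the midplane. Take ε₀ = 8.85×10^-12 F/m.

The point |x| = 45.5 mm lies outside the slab (half-thickness 0.00995 m). A symmetric pillbox spanning the full slab encloses Q_enc = ρ·d·A.
Flux = 2EA ⇒ E = |ρ|d/(2ε₀), independent of distance outside.
E = (8.50×10^-4)(0.0199)/(2·8.85×10^-12) = 9.56×10^5 N/C.

9.56×10^5 N/C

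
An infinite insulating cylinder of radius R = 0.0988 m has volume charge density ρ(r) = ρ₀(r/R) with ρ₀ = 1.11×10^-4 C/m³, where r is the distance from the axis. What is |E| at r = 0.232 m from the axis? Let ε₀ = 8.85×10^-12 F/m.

Choose a coaxial cylinder of radius r = 0.232 m (arbitrary length L) as the Gaussian surface (r > R, full charge per length enclosed).
λ_enc = 2π ∫₀^R ρ₀(r'/R)^1 r' dr' = 2πρ₀R²/3 = 2.269×10^-6 C/m.
Applying ∮E·dA = Q_enc/ε₀ with the end caps contributing no flux:
E = |λ_enc|/(2πε₀r) = (2.269×10^-6)/(2π·8.85×10^-12·0.232) = 1.76×10^5 N/C.

E ≈ 1.76e5 N/C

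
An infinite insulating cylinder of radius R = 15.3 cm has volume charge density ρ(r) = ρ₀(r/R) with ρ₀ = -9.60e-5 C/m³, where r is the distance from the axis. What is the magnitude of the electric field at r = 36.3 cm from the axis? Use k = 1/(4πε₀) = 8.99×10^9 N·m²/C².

By cylindrical symmetry E is radial; use a coaxial Gaussian cylinder of radius 36.3 cm and length L (r > R, full charge per length enclosed).
λ_enc = 2π ∫₀^R ρ₀(r'/R)^1 r' dr' = 2πρ₀R²/3 = -4.707e-6 C/m.
Since E is radial and uniform over the curved surface, Φ = E·2πrL = Q_enc/ε₀ = λ_enc L/ε₀.
E = 2k|λ_enc|/r = 2(8.99×10^9)(4.707×10^-6)/(0.363) = 2.33×10^5 N/C.

|E| = 2.33×10^5 V/m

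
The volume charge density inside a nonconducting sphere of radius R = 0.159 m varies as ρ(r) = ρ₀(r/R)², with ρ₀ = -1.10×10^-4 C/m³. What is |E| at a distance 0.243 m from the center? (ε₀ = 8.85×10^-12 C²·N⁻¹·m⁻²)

Take a concentric spherical Gaussian surface of radius r = 0.243 m (r > R, all charge enclosed).
Q_enc = 4π ∫₀^R ρ₀(r'/R)^2 r'² dr' = 4πρ₀R³/5 = -1.111×10^-6 C.
Since E is radial and uniform over the Gaussian sphere, Φ = E·4πr² = Q_enc/ε₀.
E = |Q_enc|/(4πε₀r²) = (1.111×10^-6)/(4π·8.85×10^-12·(0.243)²) = 1.69×10^5 N/C.

E = 1.69×10^5 N/C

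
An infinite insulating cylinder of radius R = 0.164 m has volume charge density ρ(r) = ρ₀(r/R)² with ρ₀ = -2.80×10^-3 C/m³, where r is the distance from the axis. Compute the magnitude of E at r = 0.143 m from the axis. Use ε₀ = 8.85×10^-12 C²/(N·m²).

E ≈ 8.60×10^6 N/C

Coaxial Gaussian cylinder, radius r = 0.143 m, length L (r < R).
λ_enc = ∫₀^r ρ(r')·2πr' dr' = (2πρ₀/R²)·r^4/4 = -6.838×10^-5 C/m.
By Gauss's law (flux through the curved wall only), E·2πrL = λ_enc L/ε₀.
E = |λ_enc|/(2πε₀r) = (6.838×10^-5)/(2π·8.85×10^-12·0.143) = 8.60e6 N/C.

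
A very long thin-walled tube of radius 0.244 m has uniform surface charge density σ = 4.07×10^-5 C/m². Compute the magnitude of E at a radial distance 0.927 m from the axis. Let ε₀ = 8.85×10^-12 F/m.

Choose a coaxial cylinder of radius r = 0.927 m (arbitrary length L) as the Gaussian surface (r > 0.244 m).
The whole shell is enclosed: λ_enc = σ·2πR = (4.07×10^-5)·2π·(0.244) = 6.24×10^-5 C/m.
Applying ∮E·dA = Q_enc/ε₀ with the end caps contributing no flux:
E = |λ_enc|/(2πε₀r) = (6.24e-5)/(2π·8.85×10^-12·0.927) = 1.21e6 N/C.

|E| ≈ 1.21×10^6 V/m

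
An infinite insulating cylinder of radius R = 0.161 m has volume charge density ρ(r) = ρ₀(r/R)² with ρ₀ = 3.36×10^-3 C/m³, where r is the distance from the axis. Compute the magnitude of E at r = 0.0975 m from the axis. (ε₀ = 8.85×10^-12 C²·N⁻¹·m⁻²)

E = 3.39×10^6 N/C

Take a coaxial cylindrical Gaussian surface of radius r = 0.0975 m and length L (r < R).
λ_enc = ∫₀^r ρ(r')·2πr' dr' = (2πρ₀/R²)·r^4/4 = 1.84e-5 C/m.
Since E is radial and uniform over the curved surface, Φ = E·2πrL = Q_enc/ε₀ = λ_enc L/ε₀.
E = |λ_enc|/(2πε₀r) = (1.84×10^-5)/(2π·8.85×10^-12·0.0975) = 3.39×10^6 N/C.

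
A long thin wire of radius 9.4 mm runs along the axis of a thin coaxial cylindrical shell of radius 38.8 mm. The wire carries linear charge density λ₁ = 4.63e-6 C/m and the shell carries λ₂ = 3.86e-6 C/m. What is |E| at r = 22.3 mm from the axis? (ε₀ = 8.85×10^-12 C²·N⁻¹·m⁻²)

Coaxial Gaussian cylinder, radius r = 22.3 mm, length L (between the conductors, 9.4 mm < r < 38.8 mm).
Only the inner wire is enclosed; the outer shell contributes nothing inside itself. λ_enc = λ₁ = 4.63e-6 C/m.
Gauss's law: E·2πrL = λ_enc L/ε₀.
E = |λ_enc|/(2πε₀r) = (4.63e-6)/(2π·8.85×10^-12·0.0223) = 3.73×10^6 N/C.

|E| ≈ 3.73e6 N/C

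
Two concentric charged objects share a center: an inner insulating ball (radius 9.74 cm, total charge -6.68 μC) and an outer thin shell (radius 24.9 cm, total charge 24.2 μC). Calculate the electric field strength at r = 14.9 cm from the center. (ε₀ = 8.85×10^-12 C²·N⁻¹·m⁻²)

Symmetry ⇒ E = E(r) r̂. Gaussian sphere of radius r = 14.9 cm (between the bodies, 9.74 cm < r < 24.9 cm).
Only the inner charge is enclosed; the outer shell contributes nothing inside itself. Q_enc = -6.68 μC = -6.68×10^-6 C.
Applying ∮E·dA = Q_enc/ε₀ with Φ = E(4πr²):
E = |Q_enc|/(4πε₀r²) = (6.68×10^-6)/(4π·8.85×10^-12·(0.149)²) = 2.71e6 N/C.

E ≈ 2.71×10^6 V/m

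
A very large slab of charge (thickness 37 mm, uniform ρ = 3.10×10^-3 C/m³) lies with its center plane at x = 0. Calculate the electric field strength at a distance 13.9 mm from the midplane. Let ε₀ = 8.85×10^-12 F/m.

By symmetry E is perpendicular to the slab. A Gaussian pillbox from −13.9 mm to +13.9 mm (face area A) lies entirely within the slab.
Q_enc = ρ·(2x)·A and flux = 2EA, so 2EA = 2ρxA/ε₀ ⇒ E = |ρ|x/ε₀.
E = (3.10×10^-3)(0.0139)/(8.85×10^-12) = 4.87×10^6 N/C.

|E| = 4.87e6 N/C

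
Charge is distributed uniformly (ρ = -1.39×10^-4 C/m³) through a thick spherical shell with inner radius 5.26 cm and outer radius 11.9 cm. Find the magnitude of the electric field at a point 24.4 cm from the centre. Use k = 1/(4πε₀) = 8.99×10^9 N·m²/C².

Symmetry ⇒ E = E(r) r̂. Gaussian sphere of radius r = 24.4 cm (r > 11.9 cm, enclosing the whole shell).
Q_enc = ρ·(4π/3)(b³ − a³) = (-1.39e-4)·(4π/3)·((0.119)³ − (0.0526)³) = -8.964×10^-7 C.
Gauss's law: E·4πr² = Q_enc/ε₀.
E = k|Q_enc|/r² = (8.99×10^9)(8.964×10^-7)/(0.244)² = 1.35×10^5 N/C.

E = 1.35×10^5 N/C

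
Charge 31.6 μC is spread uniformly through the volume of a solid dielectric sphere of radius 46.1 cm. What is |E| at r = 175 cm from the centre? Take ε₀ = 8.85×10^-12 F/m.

|E| ≈ 9.28e4 V/m

Take a concentric spherical Gaussian surface of radius r = 175 cm (r > R, so the entire charge is enclosed).
Q_enc = 31.6 μC = 3.16×10^-5 C.
Since E is radial and uniform over the Gaussian sphere, Φ = E·4πr² = Q_enc/ε₀.
E = |Q_enc|/(4πε₀r²) = (3.16e-5)/(4π·8.85×10^-12·(1.75)²) = 9.28×10^4 N/C.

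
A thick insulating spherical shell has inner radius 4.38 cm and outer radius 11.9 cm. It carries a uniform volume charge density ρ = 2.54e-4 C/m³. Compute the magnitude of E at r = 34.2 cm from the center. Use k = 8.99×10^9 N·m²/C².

E ≈ 1.31×10^5 V/m

By spherical symmetry E is radial; choose a Gaussian sphere of radius r = 34.2 cm (r > 11.9 cm, enclosing the whole shell).
Q_enc = ρ·(4π/3)(b³ − a³) = (2.54×10^-4)·(4π/3)·((0.119)³ − (0.0438)³) = 1.704×10^-6 C.
Gauss's law: E·4πr² = Q_enc/ε₀.
E = k|Q_enc|/r² = (8.99×10^9)(1.704×10^-6)/(0.342)² = 1.31×10^5 N/C.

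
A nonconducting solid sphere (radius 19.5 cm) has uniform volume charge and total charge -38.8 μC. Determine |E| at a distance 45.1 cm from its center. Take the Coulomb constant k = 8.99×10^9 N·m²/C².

Symmetry ⇒ E = E(r) r̂. Gaussian sphere of radius r = 45.1 cm (r > R, so the entire charge is enclosed).
Q_enc = -38.8 μC = -3.88×10^-5 C.
Applying ∮E·dA = Q_enc/ε₀ with Φ = E(4πr²):
E = k|Q_enc|/r² = (8.99×10^9)(3.88e-5)/(0.451)² = 1.71×10^6 N/C.

|E| = 1.71×10^6 N/C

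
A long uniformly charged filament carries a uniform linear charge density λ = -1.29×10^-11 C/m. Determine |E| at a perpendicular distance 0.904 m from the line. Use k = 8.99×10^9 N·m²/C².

Coaxial Gaussian cylinder, radius r = 0.904 m, length L.
Q_enc = λL, so λ_enc = -1.29×10^-11 C/m.
Applying ∮E·dA = Q_enc/ε₀ with the end caps contributing no flux:
E = 2k|λ_enc|/r = 2(8.99×10^9)(1.29×10^-11)/(0.904) = 0.257 N/C.

|E| ≈ 0.257 N/C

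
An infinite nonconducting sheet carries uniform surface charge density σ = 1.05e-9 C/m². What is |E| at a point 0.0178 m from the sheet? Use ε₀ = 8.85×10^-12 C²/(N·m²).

The symmetry is planar: E is normal to the sheet and the same magnitude on both sides. Take a pillbox straddling the sheet with end-cap area A.
Only the two end caps contribute flux: Φ = 2EA. With Q_enc = σA, Gauss's law gives E = |σ|/(2ε₀).
E = |σ|/(2ε₀) = (1.05×10^-9)/(2·8.85×10^-12) = 59.3 N/C.

|E| = 59.3 V/m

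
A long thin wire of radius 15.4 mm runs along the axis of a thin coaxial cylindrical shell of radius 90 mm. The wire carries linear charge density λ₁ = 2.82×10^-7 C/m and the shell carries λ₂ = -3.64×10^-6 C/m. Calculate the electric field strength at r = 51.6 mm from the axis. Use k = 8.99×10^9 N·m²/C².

E ≈ 9.83×10^4 V/m

Coaxial Gaussian cylinder, radius r = 51.6 mm, length L (between the conductors, 15.4 mm < r < 90 mm).
Only the inner wire is enclosed; the outer shell contributes nothing inside itself. λ_enc = λ₁ = 2.82×10^-7 C/m.
Gauss's law: E·2πrL = λ_enc L/ε₀.
E = 2k|λ_enc|/r = 2(8.99×10^9)(2.82e-7)/(0.0516) = 9.83×10^4 N/C.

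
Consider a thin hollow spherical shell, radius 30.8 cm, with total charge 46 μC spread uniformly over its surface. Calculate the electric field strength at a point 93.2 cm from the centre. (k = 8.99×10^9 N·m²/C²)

Take a concentric spherical Gaussian surface of radius r = 93.2 cm (r > 30.8 cm).
The entire shell is enclosed: Q_enc = 4.60e-5 C.
Applying ∮E·dA = Q_enc/ε₀ with Φ = E(4πr²):
E = k|Q_enc|/r² = (8.99×10^9)(4.60×10^-5)/(0.932)² = 4.76e5 N/C.

4.76×10^5 V/m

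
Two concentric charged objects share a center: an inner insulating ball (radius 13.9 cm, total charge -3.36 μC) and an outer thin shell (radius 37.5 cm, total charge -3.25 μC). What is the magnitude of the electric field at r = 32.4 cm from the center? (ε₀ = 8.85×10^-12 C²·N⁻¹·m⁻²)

Take a concentric spherical Gaussian surface of radius r = 32.4 cm (between the bodies, 13.9 cm < r < 37.5 cm).
The shell at 37.5 cm lies outside the Gaussian surface, so Q_enc = -3.36 μC = -3.36×10^-6 C.
Gauss's law: E·4πr² = Q_enc/ε₀.
E = |Q_enc|/(4πε₀r²) = (3.36×10^-6)/(4π·8.85×10^-12·(0.324)²) = 2.88×10^5 N/C.

|E| ≈ 2.88×10^5 V/m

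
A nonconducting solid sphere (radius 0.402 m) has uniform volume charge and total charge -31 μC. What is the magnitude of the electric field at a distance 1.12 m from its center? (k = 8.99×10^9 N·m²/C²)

Take a concentric spherical Gaussian surface of radius r = 1.12 m (r > R, so the entire charge is enclosed).
Q_enc = -31 μC = -3.10e-5 C.
Since E is radial and uniform over the Gaussian sphere, Φ = E·4πr² = Q_enc/ε₀.
E = k|Q_enc|/r² = (8.99×10^9)(3.10×10^-5)/(1.12)² = 2.22×10^5 N/C.

2.22×10^5 N/C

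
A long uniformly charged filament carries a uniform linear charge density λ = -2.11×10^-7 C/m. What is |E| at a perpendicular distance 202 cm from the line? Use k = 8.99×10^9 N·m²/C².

1.88×10^3 N/C

Coaxial Gaussian cylinder, radius r = 202 cm, length L.
Q_enc = λL, so λ_enc = -2.11×10^-7 C/m.
Gauss's law: E·2πrL = λ_enc L/ε₀.
E = 2k|λ_enc|/r = 2(8.99×10^9)(2.11×10^-7)/(2.02) = 1.88×10^3 N/C.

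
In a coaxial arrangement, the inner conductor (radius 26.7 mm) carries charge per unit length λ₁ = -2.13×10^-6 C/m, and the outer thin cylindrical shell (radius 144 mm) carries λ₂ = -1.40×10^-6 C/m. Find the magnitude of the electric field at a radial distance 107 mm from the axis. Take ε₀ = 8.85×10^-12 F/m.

By cylindrical symmetry E is radial; use a coaxial Gaussian cylinder of radius 107 mm and length L (between the conductors, 26.7 mm < r < 144 mm).
Only the inner wire is enclosed; the outer shell contributes nothing inside itself. λ_enc = λ₁ = -2.13e-6 C/m.
By Gauss's law (flux through the curved wall only), E·2πrL = λ_enc L/ε₀.
E = |λ_enc|/(2πε₀r) = (2.13e-6)/(2π·8.85×10^-12·0.107) = 3.58e5 N/C.

|E| ≈ 3.58×10^5 V/m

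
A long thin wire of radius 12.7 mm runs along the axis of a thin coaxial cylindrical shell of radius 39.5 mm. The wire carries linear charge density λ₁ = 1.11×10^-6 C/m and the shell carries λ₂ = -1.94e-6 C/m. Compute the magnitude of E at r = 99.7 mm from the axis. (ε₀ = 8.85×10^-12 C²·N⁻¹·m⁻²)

|E| = 1.50×10^5 N/C

Choose a coaxial cylinder of radius r = 99.7 mm (arbitrary length L) as the Gaussian surface (r > 39.5 mm, enclosing both).
λ_enc = λ₁ + λ₂ = (1.11×10^-6) + (-1.94e-6) = -8.30×10^-7 C/m.
Since E is radial and uniform over the curved surface, Φ = E·2πrL = Q_enc/ε₀ = λ_enc L/ε₀.
E = |λ_enc|/(2πε₀r) = (8.30×10^-7)/(2π·8.85×10^-12·0.0997) = 1.50×10^5 N/C.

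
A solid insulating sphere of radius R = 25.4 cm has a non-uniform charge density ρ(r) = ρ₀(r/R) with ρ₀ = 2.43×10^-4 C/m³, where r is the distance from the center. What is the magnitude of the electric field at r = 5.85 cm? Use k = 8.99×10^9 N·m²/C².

E = 9.25×10^4 V/m

By spherical symmetry E is radial; choose a Gaussian sphere of radius r = 5.85 cm (r < R).
Q_enc = ∫₀^r ρ(r')·4πr'² dr' = (4πρ₀/R) ∫₀^r r'^3 dr' = 4πρ₀ r^4/(4·R) = 3.52×10^-8 C.
Since E is radial and uniform over the Gaussian sphere, Φ = E·4πr² = Q_enc/ε₀.
E = k|Q_enc|/r² = (8.99×10^9)(3.52e-8)/(0.0585)² = 9.25×10^4 N/C.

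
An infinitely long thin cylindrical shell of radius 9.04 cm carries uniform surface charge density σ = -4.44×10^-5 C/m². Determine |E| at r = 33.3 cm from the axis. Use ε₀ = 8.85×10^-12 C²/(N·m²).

Coaxial Gaussian cylinder, radius r = 33.3 cm, length L (r > 9.04 cm).
The whole shell is enclosed: λ_enc = σ·2πR = (-4.44e-5)·2π·(0.0904) = -2.522×10^-5 C/m.
Since E is radial and uniform over the curved surface, Φ = E·2πrL = Q_enc/ε₀ = λ_enc L/ε₀.
E = |λ_enc|/(2πε₀r) = (2.522×10^-5)/(2π·8.85×10^-12·0.333) = 1.36e6 N/C.

E = 1.36×10^6 N/C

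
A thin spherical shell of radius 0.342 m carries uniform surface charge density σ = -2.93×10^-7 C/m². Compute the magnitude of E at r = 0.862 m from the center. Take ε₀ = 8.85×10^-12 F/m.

Symmetry ⇒ E = E(r) r̂. Gaussian sphere of radius r = 0.862 m (r > 0.342 m).
The entire shell is enclosed: Q_enc = σ·4πR² = (-2.93×10^-7)·4π·(0.342)² = -4.307×10^-7 C.
Applying ∮E·dA = Q_enc/ε₀ with Φ = E(4πr²):
E = |Q_enc|/(4πε₀r²) = (4.307×10^-7)/(4π·8.85×10^-12·(0.862)²) = 5.21×10^3 N/C.

E = 5.21e3 N/C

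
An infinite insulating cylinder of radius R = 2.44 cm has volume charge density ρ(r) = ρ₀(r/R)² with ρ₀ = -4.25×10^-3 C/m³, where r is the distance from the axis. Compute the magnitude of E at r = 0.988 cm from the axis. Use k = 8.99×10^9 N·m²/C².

Coaxial Gaussian cylinder, radius r = 0.988 cm, length L (r < R).
Integrating ρ over the cross-section to radius r: λ_enc = (2πρ₀/R²) ∫₀^r r'^3 dr' = 2πρ₀ r^4/(4·R²) = -1.068×10^-7 C/m.
Gauss's law: E·2πrL = λ_enc L/ε₀.
E = 2k|λ_enc|/r = 2(8.99×10^9)(1.068e-7)/(0.00988) = 1.94e5 N/C.

E = 1.94e5 N/C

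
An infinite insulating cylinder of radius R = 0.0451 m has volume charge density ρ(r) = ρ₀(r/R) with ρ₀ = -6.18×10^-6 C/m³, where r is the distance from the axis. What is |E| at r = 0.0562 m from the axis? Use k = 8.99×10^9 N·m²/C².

E = 8.42×10^3 N/C

Take a coaxial cylindrical Gaussian surface of radius r = 0.0562 m and length L (r > R, full charge per length enclosed).
λ_enc = 2π ∫₀^R ρ₀(r'/R)^1 r' dr' = 2πρ₀R²/3 = -2.633e-8 C/m.
Since E is radial and uniform over the curved surface, Φ = E·2πrL = Q_enc/ε₀ = λ_enc L/ε₀.
E = 2k|λ_enc|/r = 2(8.99×10^9)(2.633×10^-8)/(0.0562) = 8.42e3 N/C.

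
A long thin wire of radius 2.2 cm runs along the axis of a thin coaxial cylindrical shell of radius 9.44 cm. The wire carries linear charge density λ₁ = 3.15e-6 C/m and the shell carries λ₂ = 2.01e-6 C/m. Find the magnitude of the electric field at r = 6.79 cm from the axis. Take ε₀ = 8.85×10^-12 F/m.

By cylindrical symmetry E is radial; use a coaxial Gaussian cylinder of radius 6.79 cm and length L (between the conductors, 2.2 cm < r < 9.44 cm).
Only the inner wire is enclosed; the outer shell contributes nothing inside itself. λ_enc = λ₁ = 3.15×10^-6 C/m.
Applying ∮E·dA = Q_enc/ε₀ with the end caps contributing no flux:
E = |λ_enc|/(2πε₀r) = (3.15×10^-6)/(2π·8.85×10^-12·0.0679) = 8.34×10^5 N/C.

8.34e5 V/m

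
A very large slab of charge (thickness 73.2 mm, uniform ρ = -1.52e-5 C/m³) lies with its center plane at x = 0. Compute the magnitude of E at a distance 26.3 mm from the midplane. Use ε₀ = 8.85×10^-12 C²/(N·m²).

|E| ≈ 4.52×10^4 N/C

By symmetry E is perpendicular to the slab. A Gaussian pillbox from −26.3 mm to +26.3 mm (face area A) lies entirely within the slab.
Q_enc = ρ·(2x)·A and flux = 2EA, so 2EA = 2ρxA/ε₀ ⇒ E = |ρ|x/ε₀.
E = (1.52×10^-5)(0.0263)/(8.85×10^-12) = 4.52e4 N/C.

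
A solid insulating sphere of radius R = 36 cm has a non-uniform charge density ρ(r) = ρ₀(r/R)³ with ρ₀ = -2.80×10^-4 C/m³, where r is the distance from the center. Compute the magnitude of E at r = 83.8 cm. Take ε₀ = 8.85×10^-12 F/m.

Take a concentric spherical Gaussian surface of radius r = 83.8 cm (r > R, all charge enclosed).
Q_enc = 4π ∫₀^R ρ₀(r'/R)^3 r'² dr' = 4πρ₀R³/6 = -2.736e-5 C.
Gauss's law: E·4πr² = Q_enc/ε₀.
E = |Q_enc|/(4πε₀r²) = (2.736e-5)/(4π·8.85×10^-12·(0.838)²) = 3.50e5 N/C.

E = 3.50×10^5 N/C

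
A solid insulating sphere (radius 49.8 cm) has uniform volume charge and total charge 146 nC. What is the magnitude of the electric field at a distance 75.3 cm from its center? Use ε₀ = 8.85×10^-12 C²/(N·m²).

2.32×10^3 N/C

Symmetry ⇒ E = E(r) r̂. Gaussian sphere of radius r = 75.3 cm (r > R, so the entire charge is enclosed).
Q_enc = 146 nC = 1.46×10^-7 C.
Gauss's law: E·4πr² = Q_enc/ε₀.
E = |Q_enc|/(4πε₀r²) = (1.46e-7)/(4π·8.85×10^-12·(0.753)²) = 2.32×10^3 N/C.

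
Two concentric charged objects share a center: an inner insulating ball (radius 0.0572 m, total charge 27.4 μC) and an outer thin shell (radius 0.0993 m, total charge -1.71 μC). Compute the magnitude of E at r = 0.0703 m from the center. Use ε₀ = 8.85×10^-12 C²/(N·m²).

Use a concentric Gaussian sphere at r = 0.0703 m (between the bodies, 0.0572 m < r < 0.0993 m).
Only the inner charge is enclosed; the outer shell contributes nothing inside itself. Q_enc = 27.4 μC = 2.74×10^-5 C.
Since E is radial and uniform over the Gaussian sphere, Φ = E·4πr² = Q_enc/ε₀.
E = |Q_enc|/(4πε₀r²) = (2.74e-5)/(4π·8.85×10^-12·(0.0703)²) = 4.99×10^7 N/C.

|E| = 4.99×10^7 N/C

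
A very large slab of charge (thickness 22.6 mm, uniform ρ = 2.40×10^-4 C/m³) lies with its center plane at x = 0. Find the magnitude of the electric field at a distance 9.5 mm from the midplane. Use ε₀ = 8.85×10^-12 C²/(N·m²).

By symmetry E is perpendicular to the slab. A Gaussian pillbox from −9.5 mm to +9.5 mm (face area A) lies entirely within the slab.
Q_enc = ρ·(2x)·A and flux = 2EA, so 2EA = 2ρxA/ε₀ ⇒ E = |ρ|x/ε₀.
E = (2.40×10^-4)(0.0095)/(8.85×10^-12) = 2.58×10^5 N/C.

|E| ≈ 2.58×10^5 V/m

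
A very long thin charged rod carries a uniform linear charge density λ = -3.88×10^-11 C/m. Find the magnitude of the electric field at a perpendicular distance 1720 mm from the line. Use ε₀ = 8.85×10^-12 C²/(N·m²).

Choose a coaxial cylinder of radius r = 1720 mm (arbitrary length L) as the Gaussian surface.
Q_enc = λL, so λ_enc = -3.88e-11 C/m.
Applying ∮E·dA = Q_enc/ε₀ with the end caps contributing no flux:
E = |λ_enc|/(2πε₀r) = (3.88×10^-11)/(2π·8.85×10^-12·1.72) = 0.406 N/C.

|E| = 0.406 V/m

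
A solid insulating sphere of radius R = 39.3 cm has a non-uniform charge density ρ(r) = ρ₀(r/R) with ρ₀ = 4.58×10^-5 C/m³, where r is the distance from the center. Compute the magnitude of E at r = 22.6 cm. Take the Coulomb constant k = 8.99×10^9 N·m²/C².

Take a concentric spherical Gaussian surface of radius r = 22.6 cm (r < R).
Q_enc = ∫₀^r ρ(r')·4πr'² dr' = (4πρ₀/R) ∫₀^r r'^3 dr' = 4πρ₀ r^4/(4·R) = 9.551e-7 C.
Applying ∮E·dA = Q_enc/ε₀ with Φ = E(4πr²):
E = k|Q_enc|/r² = (8.99×10^9)(9.551×10^-7)/(0.226)² = 1.68e5 N/C.

1.68×10^5 N/C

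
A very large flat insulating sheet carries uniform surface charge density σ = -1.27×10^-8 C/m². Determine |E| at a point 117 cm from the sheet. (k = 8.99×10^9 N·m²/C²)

The symmetry is planar: E is normal to the sheet and the same magnitude on both sides. Take a pillbox straddling the sheet with end-cap area A.
Only the two end caps contribute flux: Φ = 2EA. With Q_enc = σA, Gauss's law gives E = |σ|/(2ε₀).
E = 2πk|σ| = 2π(8.99×10^9)(1.27×10^-8) = 717 N/C.

E = 717 V/m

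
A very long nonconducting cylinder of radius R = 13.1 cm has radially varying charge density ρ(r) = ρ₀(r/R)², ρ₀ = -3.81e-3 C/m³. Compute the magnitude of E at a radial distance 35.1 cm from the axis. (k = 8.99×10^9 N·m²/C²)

Take a coaxial cylindrical Gaussian surface of radius r = 35.1 cm and length L (r > R, full charge per length enclosed).
λ_enc = 2π ∫₀^R ρ₀(r'/R)^2 r' dr' = 2πρ₀R²/4 = -1.027×10^-4 C/m.
Since E is radial and uniform over the curved surface, Φ = E·2πrL = Q_enc/ε₀ = λ_enc L/ε₀.
E = 2k|λ_enc|/r = 2(8.99×10^9)(1.027e-4)/(0.351) = 5.26×10^6 N/C.

|E| = 5.26e6 V/m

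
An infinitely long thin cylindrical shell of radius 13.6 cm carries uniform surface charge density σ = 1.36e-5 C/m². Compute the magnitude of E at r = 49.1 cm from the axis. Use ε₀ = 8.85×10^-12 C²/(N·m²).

|E| = 4.26×10^5 N/C

Take a coaxial cylindrical Gaussian surface of radius r = 49.1 cm and length L (r > 13.6 cm).
The whole shell is enclosed: λ_enc = σ·2πR = (1.36×10^-5)·2π·(0.136) = 1.162e-5 C/m.
By Gauss's law (flux through the curved wall only), E·2πrL = λ_enc L/ε₀.
E = |λ_enc|/(2πε₀r) = (1.162e-5)/(2π·8.85×10^-12·0.491) = 4.26×10^5 N/C.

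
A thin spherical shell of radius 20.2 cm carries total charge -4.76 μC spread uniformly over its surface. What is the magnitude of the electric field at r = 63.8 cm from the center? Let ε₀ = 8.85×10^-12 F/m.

|E| = 1.05×10^5 N/C

By spherical symmetry E is radial; choose a Gaussian sphere of radius r = 63.8 cm (r > 20.2 cm).
The entire shell is enclosed: Q_enc = -4.76×10^-6 C.
Since E is radial and uniform over the Gaussian sphere, Φ = E·4πr² = Q_enc/ε₀.
E = |Q_enc|/(4πε₀r²) = (4.76e-6)/(4π·8.85×10^-12·(0.638)²) = 1.05×10^5 N/C.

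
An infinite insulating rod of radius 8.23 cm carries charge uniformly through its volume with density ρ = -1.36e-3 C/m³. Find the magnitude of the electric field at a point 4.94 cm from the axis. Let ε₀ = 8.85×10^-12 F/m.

E = 3.80×10^6 N/C

By cylindrical symmetry E is radial; use a coaxial Gaussian cylinder of radius 4.94 cm and length L (r < R).
Enclosed charge per unit length: λ_enc = ρ·πr² = (-1.36×10^-3)π(0.0494)² = -1.043e-5 C/m.
By Gauss's law (flux through the curved wall only), E·2πrL = λ_enc L/ε₀.
E = |λ_enc|/(2πε₀r) = (1.043×10^-5)/(2π·8.85×10^-12·0.0494) = 3.80×10^6 N/C.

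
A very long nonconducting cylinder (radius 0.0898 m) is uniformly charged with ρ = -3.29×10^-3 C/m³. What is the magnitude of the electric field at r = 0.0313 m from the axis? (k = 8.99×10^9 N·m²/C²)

Take a coaxial cylindrical Gaussian surface of radius r = 0.0313 m and length L (r < R).
Enclosed charge per unit length: λ_enc = ρ·πr² = (-3.29×10^-3)π(0.0313)² = -1.013e-5 C/m.
By Gauss's law (flux through the curved wall only), E·2πrL = λ_enc L/ε₀.
E = 2k|λ_enc|/r = 2(8.99×10^9)(1.013×10^-5)/(0.0313) = 5.82×10^6 N/C.

|E| = 5.82e6 V/m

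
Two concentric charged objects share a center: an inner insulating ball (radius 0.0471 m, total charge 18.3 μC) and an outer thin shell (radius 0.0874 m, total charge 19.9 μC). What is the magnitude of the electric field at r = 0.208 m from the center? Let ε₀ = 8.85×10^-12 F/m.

E = 7.94e6 V/m

Use a concentric Gaussian sphere at r = 0.208 m (r > 0.0874 m, enclosing both).
Q_enc = (18.3 μC) + (19.9 μC) = 3.82e-5 C.
By Gauss's law, ∮E·dA = E·4πr² = Q_enc/ε₀.
E = |Q_enc|/(4πε₀r²) = (3.82×10^-5)/(4π·8.85×10^-12·(0.208)²) = 7.94×10^6 N/C.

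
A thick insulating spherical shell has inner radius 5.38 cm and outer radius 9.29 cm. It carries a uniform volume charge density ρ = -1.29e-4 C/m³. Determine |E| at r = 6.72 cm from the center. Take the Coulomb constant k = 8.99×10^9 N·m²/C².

E ≈ 1.59×10^5 N/C

Use a concentric Gaussian sphere at r = 6.72 cm (within the shell material, 5.38 cm < r < 9.29 cm).
Enclosed charge is the volume from a to r: Q_enc = (4π/3)ρ(r³ − a³) = -7.983e-8 C.
Since E is radial and uniform over the Gaussian sphere, Φ = E·4πr² = Q_enc/ε₀.
E = k|Q_enc|/r² = (8.99×10^9)(7.983e-8)/(0.0672)² = 1.59×10^5 N/C.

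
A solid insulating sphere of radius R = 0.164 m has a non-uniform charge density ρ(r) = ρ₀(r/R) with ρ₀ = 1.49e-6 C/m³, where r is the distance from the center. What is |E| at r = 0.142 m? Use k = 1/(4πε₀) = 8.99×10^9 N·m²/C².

E ≈ 5.17×10^3 N/C

Take a concentric spherical Gaussian surface of radius r = 0.142 m (r < R).
Q_enc = ∫₀^r ρ(r')·4πr'² dr' = (4πρ₀/R) ∫₀^r r'^3 dr' = 4πρ₀ r^4/(4·R) = 1.161e-8 C.
Since E is radial and uniform over the Gaussian sphere, Φ = E·4πr² = Q_enc/ε₀.
E = k|Q_enc|/r² = (8.99×10^9)(1.161e-8)/(0.142)² = 5.17×10^3 N/C.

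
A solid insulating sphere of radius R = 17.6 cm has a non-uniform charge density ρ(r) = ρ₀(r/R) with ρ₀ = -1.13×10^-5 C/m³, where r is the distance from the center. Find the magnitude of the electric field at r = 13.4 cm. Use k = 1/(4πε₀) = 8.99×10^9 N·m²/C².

E = 3.26e4 V/m

Take a concentric spherical Gaussian surface of radius r = 13.4 cm (r < R).
Integrate the density: Q_enc = 4π ∫₀^r ρ₀(r'/R)^1 r'² dr' = 4πρ₀ r^4/(4·R) = -6.503×10^-8 C.
Since E is radial and uniform over the Gaussian sphere, Φ = E·4πr² = Q_enc/ε₀.
E = k|Q_enc|/r² = (8.99×10^9)(6.503×10^-8)/(0.134)² = 3.26×10^4 N/C.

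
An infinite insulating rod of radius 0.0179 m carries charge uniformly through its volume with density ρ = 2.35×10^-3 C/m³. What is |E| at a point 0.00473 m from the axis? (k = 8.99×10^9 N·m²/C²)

E ≈ 6.28e5 V/m

Coaxial Gaussian cylinder, radius r = 0.00473 m, length L (r < R).
Charge inside radius r per length L is ρ·πr²·L, so λ_enc = ρπr² = 1.652e-7 C/m.
Gauss's law: E·2πrL = λ_enc L/ε₀.
E = 2k|λ_enc|/r = 2(8.99×10^9)(1.652×10^-7)/(0.00473) = 6.28×10^5 N/C.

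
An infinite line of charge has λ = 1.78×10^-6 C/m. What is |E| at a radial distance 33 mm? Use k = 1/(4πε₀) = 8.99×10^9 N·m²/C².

E = 9.70×10^5 N/C

Choose a coaxial cylinder of radius r = 33 mm (arbitrary length L) as the Gaussian surface.
Q_enc = λL, so λ_enc = 1.78×10^-6 C/m.
Gauss's law: E·2πrL = λ_enc L/ε₀.
E = 2k|λ_enc|/r = 2(8.99×10^9)(1.78×10^-6)/(0.033) = 9.70e5 N/C.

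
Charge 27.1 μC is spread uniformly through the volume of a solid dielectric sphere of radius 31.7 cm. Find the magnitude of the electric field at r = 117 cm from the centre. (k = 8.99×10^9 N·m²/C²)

Symmetry ⇒ E = E(r) r̂. Gaussian sphere of radius r = 117 cm (r > R, so the entire charge is enclosed).
Q_enc = 27.1 μC = 2.71×10^-5 C.
Since E is radial and uniform over the Gaussian sphere, Φ = E·4πr² = Q_enc/ε₀.
E = k|Q_enc|/r² = (8.99×10^9)(2.71×10^-5)/(1.17)² = 1.78×10^5 N/C.

E ≈ 1.78e5 V/m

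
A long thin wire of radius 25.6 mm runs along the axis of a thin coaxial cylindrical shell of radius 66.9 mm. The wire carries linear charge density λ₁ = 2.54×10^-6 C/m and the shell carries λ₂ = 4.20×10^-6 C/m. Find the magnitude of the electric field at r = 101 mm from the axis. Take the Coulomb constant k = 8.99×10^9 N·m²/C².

E ≈ 1.20×10^6 N/C

By cylindrical symmetry E is radial; use a coaxial Gaussian cylinder of radius 101 mm and length L (r > 66.9 mm, enclosing both).
λ_enc = λ₁ + λ₂ = (2.54e-6) + (4.20×10^-6) = 6.74×10^-6 C/m.
By Gauss's law (flux through the curved wall only), E·2πrL = λ_enc L/ε₀.
E = 2k|λ_enc|/r = 2(8.99×10^9)(6.74e-6)/(0.101) = 1.20×10^6 N/C.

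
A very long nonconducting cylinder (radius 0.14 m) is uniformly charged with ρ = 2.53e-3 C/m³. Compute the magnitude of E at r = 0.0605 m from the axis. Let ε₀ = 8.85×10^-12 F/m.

Take a coaxial cylindrical Gaussian surface of radius r = 0.0605 m and length L (r < R).
Charge inside radius r per length L is ρ·πr²·L, so λ_enc = ρπr² = 2.909×10^-5 C/m.
Gauss's law: E·2πrL = λ_enc L/ε₀.
E = |λ_enc|/(2πε₀r) = (2.909×10^-5)/(2π·8.85×10^-12·0.0605) = 8.65×10^6 N/C.

E ≈ 8.65×10^6 V/m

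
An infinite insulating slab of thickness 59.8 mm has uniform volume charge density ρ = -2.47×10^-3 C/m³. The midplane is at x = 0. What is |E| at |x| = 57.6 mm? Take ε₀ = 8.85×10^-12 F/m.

8.34×10^6 N/C

The point |x| = 57.6 mm lies outside the slab (half-thickness 0.0299 m). A symmetric pillbox spanning the full slab encloses Q_enc = ρ·d·A.
Flux = 2EA ⇒ E = |ρ|d/(2ε₀), independent of distance outside.
E = (2.47×10^-3)(0.0598)/(2·8.85×10^-12) = 8.34e6 N/C.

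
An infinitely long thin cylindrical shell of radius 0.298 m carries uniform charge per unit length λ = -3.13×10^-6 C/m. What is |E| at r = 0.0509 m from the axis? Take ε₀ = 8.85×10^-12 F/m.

E = 0

Coaxial Gaussian cylinder, radius r = 0.0509 m, length L (r < 0.298 m, inside the shell).
All the surface charge lies outside this cylinder: Q_enc = 0, hence E = 0.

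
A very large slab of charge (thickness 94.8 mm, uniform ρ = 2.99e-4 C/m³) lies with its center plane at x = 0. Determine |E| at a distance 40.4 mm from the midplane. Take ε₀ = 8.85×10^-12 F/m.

|E| = 1.36×10^6 V/m

By symmetry E is perpendicular to the slab. A Gaussian pillbox from −40.4 mm to +40.4 mm (face area A) lies entirely within the slab.
Q_enc = ρ·(2x)·A and flux = 2EA, so 2EA = 2ρxA/ε₀ ⇒ E = |ρ|x/ε₀.
E = (2.99×10^-4)(0.0404)/(8.85×10^-12) = 1.36×10^6 N/C.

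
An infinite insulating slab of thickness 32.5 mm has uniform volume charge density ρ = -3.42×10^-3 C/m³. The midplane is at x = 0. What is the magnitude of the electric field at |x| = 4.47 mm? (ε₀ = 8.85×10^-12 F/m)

E ≈ 1.73×10^6 N/C

By symmetry E is perpendicular to the slab. A Gaussian pillbox from −4.47 mm to +4.47 mm (face area A) lies entirely within the slab.
Q_enc = ρ·(2x)·A and flux = 2EA, so 2EA = 2ρxA/ε₀ ⇒ E = |ρ|x/ε₀.
E = (3.42×10^-3)(0.00447)/(8.85×10^-12) = 1.73e6 N/C.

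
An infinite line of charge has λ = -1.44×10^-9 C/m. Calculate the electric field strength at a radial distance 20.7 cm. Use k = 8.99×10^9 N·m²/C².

E = 125 N/C

By cylindrical symmetry E is radial; use a coaxial Gaussian cylinder of radius 20.7 cm and length L.
Q_enc = λL, so λ_enc = -1.44e-9 C/m.
Applying ∮E·dA = Q_enc/ε₀ with the end caps contributing no flux:
E = 2k|λ_enc|/r = 2(8.99×10^9)(1.44×10^-9)/(0.207) = 125 N/C.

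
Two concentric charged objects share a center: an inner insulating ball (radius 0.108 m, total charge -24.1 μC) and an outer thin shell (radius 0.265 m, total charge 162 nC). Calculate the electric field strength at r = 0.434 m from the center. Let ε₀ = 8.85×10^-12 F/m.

By spherical symmetry E is radial; choose a Gaussian sphere of radius r = 0.434 m (r > 0.265 m, enclosing both).
Q_enc = (-24.1 μC) + (162 nC) = -2.394×10^-5 C.
By Gauss's law, ∮E·dA = E·4πr² = Q_enc/ε₀.
E = |Q_enc|/(4πε₀r²) = (2.394×10^-5)/(4π·8.85×10^-12·(0.434)²) = 1.14×10^6 N/C.

|E| ≈ 1.14e6 V/m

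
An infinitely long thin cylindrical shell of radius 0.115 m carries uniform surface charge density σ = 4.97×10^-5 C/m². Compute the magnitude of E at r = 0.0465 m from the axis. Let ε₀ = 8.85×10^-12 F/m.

E = 0 (no enclosed charge)

Take a coaxial cylindrical Gaussian surface of radius r = 0.0465 m and length L (r < 0.115 m, inside the shell).
No charge is enclosed, so Gauss's law gives E·2πrL = 0 ⇒ E = 0.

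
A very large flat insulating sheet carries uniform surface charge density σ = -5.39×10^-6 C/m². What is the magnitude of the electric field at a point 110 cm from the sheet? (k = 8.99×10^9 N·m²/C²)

By planar symmetry E is perpendicular to the sheet and uniform; use a Gaussian pillbox with flat faces of area A on each side of the sheet.
Flux Φ = 2EA and Q_enc = σA, so 2EA = σA/ε₀ ⇒ E = |σ|/(2ε₀), independent of distance.
E = 2πk|σ| = 2π(8.99×10^9)(5.39e-6) = 3.04e5 N/C.

|E| = 3.04×10^5 V/m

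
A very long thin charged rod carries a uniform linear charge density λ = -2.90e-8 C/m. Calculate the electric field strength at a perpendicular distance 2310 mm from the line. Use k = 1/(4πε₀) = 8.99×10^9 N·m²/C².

By cylindrical symmetry E is radial; use a coaxial Gaussian cylinder of radius 2310 mm and length L.
Q_enc = λL, so λ_enc = -2.90×10^-8 C/m.
Applying ∮E·dA = Q_enc/ε₀ with the end caps contributing no flux:
E = 2k|λ_enc|/r = 2(8.99×10^9)(2.90×10^-8)/(2.31) = 226 N/C.

E ≈ 226 N/C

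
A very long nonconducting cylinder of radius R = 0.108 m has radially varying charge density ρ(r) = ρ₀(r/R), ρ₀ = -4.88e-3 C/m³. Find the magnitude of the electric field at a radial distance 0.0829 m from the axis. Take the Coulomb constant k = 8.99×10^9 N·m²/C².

Take a coaxial cylindrical Gaussian surface of radius r = 0.0829 m and length L (r < R).
λ_enc = ∫₀^r ρ(r')·2πr' dr' = (2πρ₀/R)·r^3/3 = -5.392e-5 C/m.
Gauss's law: E·2πrL = λ_enc L/ε₀.
E = 2k|λ_enc|/r = 2(8.99×10^9)(5.392e-5)/(0.0829) = 1.17×10^7 N/C.

|E| ≈ 1.17×10^7 N/C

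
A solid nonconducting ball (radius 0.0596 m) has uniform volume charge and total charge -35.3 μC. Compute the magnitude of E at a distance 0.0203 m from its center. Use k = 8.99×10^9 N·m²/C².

|E| = 3.04×10^7 N/C

Take a concentric spherical Gaussian surface of radius r = 0.0203 m (r < R).
Only the charge within r is enclosed: Q_enc = Q·(r/R)³ = (-35.3 μC)·(0.0203 m/0.0596 m)³ = -1.395×10^-6 C.
By Gauss's law, ∮E·dA = E·4πr² = Q_enc/ε₀.
E = k|Q_enc|/r² = (8.99×10^9)(1.395×10^-6)/(0.0203)² = 3.04×10^7 N/C.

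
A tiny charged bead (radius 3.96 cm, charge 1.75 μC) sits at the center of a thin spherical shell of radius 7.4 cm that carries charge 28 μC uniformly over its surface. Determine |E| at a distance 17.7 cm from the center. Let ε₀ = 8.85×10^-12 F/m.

Symmetry ⇒ E = E(r) r̂. Gaussian sphere of radius r = 17.7 cm (r > 7.4 cm, enclosing both).
Q_enc = (1.75 μC) + (28 μC) = 2.975×10^-5 C.
By Gauss's law, ∮E·dA = E·4πr² = Q_enc/ε₀.
E = |Q_enc|/(4πε₀r²) = (2.975e-5)/(4π·8.85×10^-12·(0.177)²) = 8.54e6 N/C.

8.54×10^6 N/C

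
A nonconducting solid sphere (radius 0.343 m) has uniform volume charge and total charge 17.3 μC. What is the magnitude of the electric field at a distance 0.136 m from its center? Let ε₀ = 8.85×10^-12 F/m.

|E| = 5.24×10^5 N/C

By spherical symmetry E is radial; choose a Gaussian sphere of radius r = 0.136 m (r < R).
Only the charge within r is enclosed: Q_enc = Q·(r/R)³ = (17.3 μC)·(0.136 m/0.343 m)³ = 1.078×10^-6 C.
By Gauss's law, ∮E·dA = E·4πr² = Q_enc/ε₀.
E = |Q_enc|/(4πε₀r²) = (1.078×10^-6)/(4π·8.85×10^-12·(0.136)²) = 5.24e5 N/C.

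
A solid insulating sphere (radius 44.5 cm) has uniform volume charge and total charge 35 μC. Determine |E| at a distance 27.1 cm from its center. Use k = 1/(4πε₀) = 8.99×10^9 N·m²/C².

|E| ≈ 9.68×10^5 N/C

Use a concentric Gaussian sphere at r = 27.1 cm (r < R).
For a uniform sphere the enclosed fraction is (r/R)³, so Q_enc = (35 μC)(0.271/0.445)³ = 7.905e-6 C.
By Gauss's law, ∮E·dA = E·4πr² = Q_enc/ε₀.
E = k|Q_enc|/r² = (8.99×10^9)(7.905e-6)/(0.271)² = 9.68×10^5 N/C.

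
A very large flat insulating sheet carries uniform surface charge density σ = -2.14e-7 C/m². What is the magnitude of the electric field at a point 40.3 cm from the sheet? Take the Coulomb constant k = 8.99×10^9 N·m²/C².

By planar symmetry E is perpendicular to the sheet and uniform; use a Gaussian pillbox with flat faces of area A on each side of the sheet.
Flux Φ = 2EA and Q_enc = σA, so 2EA = σA/ε₀ ⇒ E = |σ|/(2ε₀), independent of distance.
E = 2πk|σ| = 2π(8.99×10^9)(2.14e-7) = 1.21×10^4 N/C.

E ≈ 1.21×10^4 N/C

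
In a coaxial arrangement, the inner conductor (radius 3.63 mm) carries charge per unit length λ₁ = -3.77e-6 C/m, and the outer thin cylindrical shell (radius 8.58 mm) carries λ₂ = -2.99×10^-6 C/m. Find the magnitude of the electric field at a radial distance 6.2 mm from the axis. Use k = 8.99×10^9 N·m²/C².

|E| ≈ 1.09×10^7 V/m

Choose a coaxial cylinder of radius r = 6.2 mm (arbitrary length L) as the Gaussian surface (between the conductors, 3.63 mm < r < 8.58 mm).
The shell at 8.58 mm lies outside the Gaussian surface, so λ_enc = λ₁ = -3.77×10^-6 C/m.
By Gauss's law (flux through the curved wall only), E·2πrL = λ_enc L/ε₀.
E = 2k|λ_enc|/r = 2(8.99×10^9)(3.77×10^-6)/(0.0062) = 1.09×10^7 N/C.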